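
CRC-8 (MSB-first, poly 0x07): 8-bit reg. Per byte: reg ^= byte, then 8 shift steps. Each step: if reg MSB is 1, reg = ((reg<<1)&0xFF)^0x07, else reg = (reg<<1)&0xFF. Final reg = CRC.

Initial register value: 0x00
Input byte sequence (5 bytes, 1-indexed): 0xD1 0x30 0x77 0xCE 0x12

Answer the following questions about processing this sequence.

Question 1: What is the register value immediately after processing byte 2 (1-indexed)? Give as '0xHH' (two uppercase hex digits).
After byte 1 (0xD1): reg=0x39
After byte 2 (0x30): reg=0x3F

Answer: 0x3F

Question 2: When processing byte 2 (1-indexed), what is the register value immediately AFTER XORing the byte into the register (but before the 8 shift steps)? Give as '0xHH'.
Register before byte 2: 0x39
Byte 2: 0x30
0x39 XOR 0x30 = 0x09

Answer: 0x09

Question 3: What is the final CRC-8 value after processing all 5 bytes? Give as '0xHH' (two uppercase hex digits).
Answer: 0x92

Derivation:
After byte 1 (0xD1): reg=0x39
After byte 2 (0x30): reg=0x3F
After byte 3 (0x77): reg=0xFF
After byte 4 (0xCE): reg=0x97
After byte 5 (0x12): reg=0x92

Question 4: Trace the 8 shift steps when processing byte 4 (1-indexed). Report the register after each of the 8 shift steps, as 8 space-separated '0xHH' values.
Answer: 0x62 0xC4 0x8F 0x19 0x32 0x64 0xC8 0x97

Derivation:
After byte 1 (0xD1): reg=0x39
After byte 2 (0x30): reg=0x3F
After byte 3 (0x77): reg=0xFF
Register before byte 4: 0xFF
After XOR with byte 0xCE: 0x31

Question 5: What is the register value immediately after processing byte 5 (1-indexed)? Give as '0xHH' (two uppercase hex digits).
After byte 1 (0xD1): reg=0x39
After byte 2 (0x30): reg=0x3F
After byte 3 (0x77): reg=0xFF
After byte 4 (0xCE): reg=0x97
After byte 5 (0x12): reg=0x92

Answer: 0x92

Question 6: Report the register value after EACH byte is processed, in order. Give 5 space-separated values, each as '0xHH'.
0x39 0x3F 0xFF 0x97 0x92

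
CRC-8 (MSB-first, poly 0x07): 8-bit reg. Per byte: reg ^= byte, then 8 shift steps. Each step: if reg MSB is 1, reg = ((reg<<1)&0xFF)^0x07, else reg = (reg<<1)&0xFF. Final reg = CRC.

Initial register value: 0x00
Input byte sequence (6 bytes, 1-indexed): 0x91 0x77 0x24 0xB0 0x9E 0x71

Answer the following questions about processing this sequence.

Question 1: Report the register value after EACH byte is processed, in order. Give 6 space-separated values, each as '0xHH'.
0xFE 0xB6 0xF7 0xD2 0xE3 0xF7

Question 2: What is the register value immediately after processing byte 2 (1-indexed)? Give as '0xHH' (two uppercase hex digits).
After byte 1 (0x91): reg=0xFE
After byte 2 (0x77): reg=0xB6

Answer: 0xB6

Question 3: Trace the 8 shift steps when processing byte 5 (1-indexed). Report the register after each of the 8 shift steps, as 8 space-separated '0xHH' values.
After byte 1 (0x91): reg=0xFE
After byte 2 (0x77): reg=0xB6
After byte 3 (0x24): reg=0xF7
After byte 4 (0xB0): reg=0xD2
Register before byte 5: 0xD2
After XOR with byte 0x9E: 0x4C

Answer: 0x98 0x37 0x6E 0xDC 0xBF 0x79 0xF2 0xE3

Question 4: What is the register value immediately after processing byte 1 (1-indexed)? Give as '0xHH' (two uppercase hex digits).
After byte 1 (0x91): reg=0xFE

Answer: 0xFE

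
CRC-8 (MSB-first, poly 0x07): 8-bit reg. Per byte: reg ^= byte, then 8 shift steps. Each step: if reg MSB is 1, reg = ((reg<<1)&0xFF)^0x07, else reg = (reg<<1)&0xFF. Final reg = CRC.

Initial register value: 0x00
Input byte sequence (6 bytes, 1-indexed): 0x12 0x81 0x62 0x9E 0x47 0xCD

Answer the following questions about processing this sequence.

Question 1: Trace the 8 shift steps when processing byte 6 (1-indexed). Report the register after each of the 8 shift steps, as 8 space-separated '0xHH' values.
Answer: 0xD3 0xA1 0x45 0x8A 0x13 0x26 0x4C 0x98

Derivation:
After byte 1 (0x12): reg=0x7E
After byte 2 (0x81): reg=0xF3
After byte 3 (0x62): reg=0xFE
After byte 4 (0x9E): reg=0x27
After byte 5 (0x47): reg=0x27
Register before byte 6: 0x27
After XOR with byte 0xCD: 0xEA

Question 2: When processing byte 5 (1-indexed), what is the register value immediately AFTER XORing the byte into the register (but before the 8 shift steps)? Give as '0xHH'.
Register before byte 5: 0x27
Byte 5: 0x47
0x27 XOR 0x47 = 0x60

Answer: 0x60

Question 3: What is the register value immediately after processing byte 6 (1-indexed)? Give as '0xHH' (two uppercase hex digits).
Answer: 0x98

Derivation:
After byte 1 (0x12): reg=0x7E
After byte 2 (0x81): reg=0xF3
After byte 3 (0x62): reg=0xFE
After byte 4 (0x9E): reg=0x27
After byte 5 (0x47): reg=0x27
After byte 6 (0xCD): reg=0x98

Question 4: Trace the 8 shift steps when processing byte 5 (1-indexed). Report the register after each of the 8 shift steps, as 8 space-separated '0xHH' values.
Answer: 0xC0 0x87 0x09 0x12 0x24 0x48 0x90 0x27

Derivation:
After byte 1 (0x12): reg=0x7E
After byte 2 (0x81): reg=0xF3
After byte 3 (0x62): reg=0xFE
After byte 4 (0x9E): reg=0x27
Register before byte 5: 0x27
After XOR with byte 0x47: 0x60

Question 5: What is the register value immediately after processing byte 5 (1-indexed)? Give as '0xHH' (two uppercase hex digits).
After byte 1 (0x12): reg=0x7E
After byte 2 (0x81): reg=0xF3
After byte 3 (0x62): reg=0xFE
After byte 4 (0x9E): reg=0x27
After byte 5 (0x47): reg=0x27

Answer: 0x27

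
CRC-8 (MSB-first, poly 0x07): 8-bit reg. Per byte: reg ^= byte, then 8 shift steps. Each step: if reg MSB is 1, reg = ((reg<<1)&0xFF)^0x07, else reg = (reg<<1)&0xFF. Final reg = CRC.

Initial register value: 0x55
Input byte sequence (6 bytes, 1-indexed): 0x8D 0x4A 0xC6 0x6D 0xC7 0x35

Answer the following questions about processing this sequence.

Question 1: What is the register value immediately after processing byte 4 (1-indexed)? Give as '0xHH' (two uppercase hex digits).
Answer: 0xEB

Derivation:
After byte 1 (0x8D): reg=0x06
After byte 2 (0x4A): reg=0xE3
After byte 3 (0xC6): reg=0xFB
After byte 4 (0x6D): reg=0xEB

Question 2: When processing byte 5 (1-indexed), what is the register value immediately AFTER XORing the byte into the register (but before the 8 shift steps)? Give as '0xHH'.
Register before byte 5: 0xEB
Byte 5: 0xC7
0xEB XOR 0xC7 = 0x2C

Answer: 0x2C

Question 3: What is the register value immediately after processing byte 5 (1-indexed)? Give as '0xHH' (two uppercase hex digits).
After byte 1 (0x8D): reg=0x06
After byte 2 (0x4A): reg=0xE3
After byte 3 (0xC6): reg=0xFB
After byte 4 (0x6D): reg=0xEB
After byte 5 (0xC7): reg=0xC4

Answer: 0xC4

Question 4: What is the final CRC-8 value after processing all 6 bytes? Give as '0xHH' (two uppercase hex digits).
Answer: 0xD9

Derivation:
After byte 1 (0x8D): reg=0x06
After byte 2 (0x4A): reg=0xE3
After byte 3 (0xC6): reg=0xFB
After byte 4 (0x6D): reg=0xEB
After byte 5 (0xC7): reg=0xC4
After byte 6 (0x35): reg=0xD9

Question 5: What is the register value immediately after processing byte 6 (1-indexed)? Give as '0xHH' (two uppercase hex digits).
After byte 1 (0x8D): reg=0x06
After byte 2 (0x4A): reg=0xE3
After byte 3 (0xC6): reg=0xFB
After byte 4 (0x6D): reg=0xEB
After byte 5 (0xC7): reg=0xC4
After byte 6 (0x35): reg=0xD9

Answer: 0xD9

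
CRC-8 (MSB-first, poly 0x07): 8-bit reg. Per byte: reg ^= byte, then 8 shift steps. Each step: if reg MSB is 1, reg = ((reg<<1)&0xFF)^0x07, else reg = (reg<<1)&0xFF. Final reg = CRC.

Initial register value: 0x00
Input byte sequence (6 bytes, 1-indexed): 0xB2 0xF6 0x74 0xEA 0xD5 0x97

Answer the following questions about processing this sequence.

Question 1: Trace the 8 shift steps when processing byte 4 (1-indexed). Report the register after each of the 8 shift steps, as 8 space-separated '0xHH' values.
Answer: 0xE9 0xD5 0xAD 0x5D 0xBA 0x73 0xE6 0xCB

Derivation:
After byte 1 (0xB2): reg=0x17
After byte 2 (0xF6): reg=0xA9
After byte 3 (0x74): reg=0x1D
Register before byte 4: 0x1D
After XOR with byte 0xEA: 0xF7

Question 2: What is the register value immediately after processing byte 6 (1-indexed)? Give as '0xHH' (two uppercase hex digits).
Answer: 0x6D

Derivation:
After byte 1 (0xB2): reg=0x17
After byte 2 (0xF6): reg=0xA9
After byte 3 (0x74): reg=0x1D
After byte 4 (0xEA): reg=0xCB
After byte 5 (0xD5): reg=0x5A
After byte 6 (0x97): reg=0x6D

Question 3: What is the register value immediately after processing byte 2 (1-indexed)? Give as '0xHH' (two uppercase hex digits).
Answer: 0xA9

Derivation:
After byte 1 (0xB2): reg=0x17
After byte 2 (0xF6): reg=0xA9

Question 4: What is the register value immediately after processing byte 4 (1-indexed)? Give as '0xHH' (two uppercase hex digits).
Answer: 0xCB

Derivation:
After byte 1 (0xB2): reg=0x17
After byte 2 (0xF6): reg=0xA9
After byte 3 (0x74): reg=0x1D
After byte 4 (0xEA): reg=0xCB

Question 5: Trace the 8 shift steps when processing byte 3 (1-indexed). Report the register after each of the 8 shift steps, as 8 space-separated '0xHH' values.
Answer: 0xBD 0x7D 0xFA 0xF3 0xE1 0xC5 0x8D 0x1D

Derivation:
After byte 1 (0xB2): reg=0x17
After byte 2 (0xF6): reg=0xA9
Register before byte 3: 0xA9
After XOR with byte 0x74: 0xDD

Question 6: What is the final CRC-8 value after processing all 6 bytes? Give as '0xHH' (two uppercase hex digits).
Answer: 0x6D

Derivation:
After byte 1 (0xB2): reg=0x17
After byte 2 (0xF6): reg=0xA9
After byte 3 (0x74): reg=0x1D
After byte 4 (0xEA): reg=0xCB
After byte 5 (0xD5): reg=0x5A
After byte 6 (0x97): reg=0x6D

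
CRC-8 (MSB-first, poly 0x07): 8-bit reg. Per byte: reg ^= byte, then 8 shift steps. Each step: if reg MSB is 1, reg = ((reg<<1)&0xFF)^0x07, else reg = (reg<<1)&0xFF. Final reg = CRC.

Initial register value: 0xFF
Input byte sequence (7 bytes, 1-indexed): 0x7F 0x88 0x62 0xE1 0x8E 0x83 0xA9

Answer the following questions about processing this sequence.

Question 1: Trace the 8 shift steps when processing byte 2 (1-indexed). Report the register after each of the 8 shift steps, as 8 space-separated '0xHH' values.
Answer: 0x02 0x04 0x08 0x10 0x20 0x40 0x80 0x07

Derivation:
After byte 1 (0x7F): reg=0x89
Register before byte 2: 0x89
After XOR with byte 0x88: 0x01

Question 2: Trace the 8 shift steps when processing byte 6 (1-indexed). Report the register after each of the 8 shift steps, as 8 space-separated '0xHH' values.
After byte 1 (0x7F): reg=0x89
After byte 2 (0x88): reg=0x07
After byte 3 (0x62): reg=0x3C
After byte 4 (0xE1): reg=0x1D
After byte 5 (0x8E): reg=0xF0
Register before byte 6: 0xF0
After XOR with byte 0x83: 0x73

Answer: 0xE6 0xCB 0x91 0x25 0x4A 0x94 0x2F 0x5E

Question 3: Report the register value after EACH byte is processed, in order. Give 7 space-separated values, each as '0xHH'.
0x89 0x07 0x3C 0x1D 0xF0 0x5E 0xCB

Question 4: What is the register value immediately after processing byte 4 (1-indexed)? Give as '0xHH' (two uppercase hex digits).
After byte 1 (0x7F): reg=0x89
After byte 2 (0x88): reg=0x07
After byte 3 (0x62): reg=0x3C
After byte 4 (0xE1): reg=0x1D

Answer: 0x1D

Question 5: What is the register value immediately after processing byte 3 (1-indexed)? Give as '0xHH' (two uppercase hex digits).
Answer: 0x3C

Derivation:
After byte 1 (0x7F): reg=0x89
After byte 2 (0x88): reg=0x07
After byte 3 (0x62): reg=0x3C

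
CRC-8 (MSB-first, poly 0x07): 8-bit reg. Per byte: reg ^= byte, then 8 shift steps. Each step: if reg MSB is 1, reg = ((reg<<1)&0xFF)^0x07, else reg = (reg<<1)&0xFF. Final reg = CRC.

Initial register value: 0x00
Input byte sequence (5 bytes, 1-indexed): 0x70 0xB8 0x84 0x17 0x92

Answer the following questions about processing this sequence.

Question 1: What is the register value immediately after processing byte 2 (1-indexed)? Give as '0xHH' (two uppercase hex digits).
Answer: 0x83

Derivation:
After byte 1 (0x70): reg=0x57
After byte 2 (0xB8): reg=0x83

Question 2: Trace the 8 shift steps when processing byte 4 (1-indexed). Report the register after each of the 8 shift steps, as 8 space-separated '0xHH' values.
Answer: 0x04 0x08 0x10 0x20 0x40 0x80 0x07 0x0E

Derivation:
After byte 1 (0x70): reg=0x57
After byte 2 (0xB8): reg=0x83
After byte 3 (0x84): reg=0x15
Register before byte 4: 0x15
After XOR with byte 0x17: 0x02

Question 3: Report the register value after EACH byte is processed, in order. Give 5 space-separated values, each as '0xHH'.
0x57 0x83 0x15 0x0E 0xDD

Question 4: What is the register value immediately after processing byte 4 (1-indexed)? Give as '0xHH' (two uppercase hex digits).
After byte 1 (0x70): reg=0x57
After byte 2 (0xB8): reg=0x83
After byte 3 (0x84): reg=0x15
After byte 4 (0x17): reg=0x0E

Answer: 0x0E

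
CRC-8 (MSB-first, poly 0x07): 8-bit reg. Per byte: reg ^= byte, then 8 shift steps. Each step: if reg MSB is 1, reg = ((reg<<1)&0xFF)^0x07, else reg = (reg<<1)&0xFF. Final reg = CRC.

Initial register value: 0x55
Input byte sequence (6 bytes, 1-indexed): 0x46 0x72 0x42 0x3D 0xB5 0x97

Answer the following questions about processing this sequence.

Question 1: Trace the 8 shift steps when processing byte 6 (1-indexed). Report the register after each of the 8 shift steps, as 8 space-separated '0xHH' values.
After byte 1 (0x46): reg=0x79
After byte 2 (0x72): reg=0x31
After byte 3 (0x42): reg=0x5E
After byte 4 (0x3D): reg=0x2E
After byte 5 (0xB5): reg=0xC8
Register before byte 6: 0xC8
After XOR with byte 0x97: 0x5F

Answer: 0xBE 0x7B 0xF6 0xEB 0xD1 0xA5 0x4D 0x9A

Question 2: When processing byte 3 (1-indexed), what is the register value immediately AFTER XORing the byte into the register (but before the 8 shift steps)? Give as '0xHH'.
Answer: 0x73

Derivation:
Register before byte 3: 0x31
Byte 3: 0x42
0x31 XOR 0x42 = 0x73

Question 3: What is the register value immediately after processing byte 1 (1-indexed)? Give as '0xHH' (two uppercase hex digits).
After byte 1 (0x46): reg=0x79

Answer: 0x79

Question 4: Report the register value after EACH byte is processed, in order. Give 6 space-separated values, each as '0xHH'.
0x79 0x31 0x5E 0x2E 0xC8 0x9A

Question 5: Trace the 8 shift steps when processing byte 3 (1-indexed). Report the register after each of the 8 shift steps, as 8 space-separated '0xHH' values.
Answer: 0xE6 0xCB 0x91 0x25 0x4A 0x94 0x2F 0x5E

Derivation:
After byte 1 (0x46): reg=0x79
After byte 2 (0x72): reg=0x31
Register before byte 3: 0x31
After XOR with byte 0x42: 0x73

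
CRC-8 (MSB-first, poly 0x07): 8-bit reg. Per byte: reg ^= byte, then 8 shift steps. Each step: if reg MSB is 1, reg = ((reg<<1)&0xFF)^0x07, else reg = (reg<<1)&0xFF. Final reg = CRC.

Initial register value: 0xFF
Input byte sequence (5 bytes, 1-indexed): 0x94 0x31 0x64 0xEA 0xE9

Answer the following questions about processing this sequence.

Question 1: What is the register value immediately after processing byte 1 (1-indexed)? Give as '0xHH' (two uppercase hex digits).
Answer: 0x16

Derivation:
After byte 1 (0x94): reg=0x16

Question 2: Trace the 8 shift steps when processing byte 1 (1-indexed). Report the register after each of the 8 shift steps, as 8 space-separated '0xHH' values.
Answer: 0xD6 0xAB 0x51 0xA2 0x43 0x86 0x0B 0x16

Derivation:
Register before byte 1: 0xFF
After XOR with byte 0x94: 0x6B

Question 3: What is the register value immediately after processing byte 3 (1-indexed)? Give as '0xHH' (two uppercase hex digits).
After byte 1 (0x94): reg=0x16
After byte 2 (0x31): reg=0xF5
After byte 3 (0x64): reg=0xFE

Answer: 0xFE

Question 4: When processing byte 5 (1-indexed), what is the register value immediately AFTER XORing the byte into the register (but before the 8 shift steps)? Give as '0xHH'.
Register before byte 5: 0x6C
Byte 5: 0xE9
0x6C XOR 0xE9 = 0x85

Answer: 0x85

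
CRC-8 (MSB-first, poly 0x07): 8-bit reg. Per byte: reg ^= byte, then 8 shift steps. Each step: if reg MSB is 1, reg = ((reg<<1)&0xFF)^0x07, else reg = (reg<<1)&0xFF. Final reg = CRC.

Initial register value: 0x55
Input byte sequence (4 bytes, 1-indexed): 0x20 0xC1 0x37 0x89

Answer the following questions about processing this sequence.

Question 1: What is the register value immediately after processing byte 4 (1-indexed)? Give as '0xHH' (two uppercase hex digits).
After byte 1 (0x20): reg=0x4C
After byte 2 (0xC1): reg=0xAA
After byte 3 (0x37): reg=0xDA
After byte 4 (0x89): reg=0xBE

Answer: 0xBE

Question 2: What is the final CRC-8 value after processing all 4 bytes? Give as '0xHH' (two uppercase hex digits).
After byte 1 (0x20): reg=0x4C
After byte 2 (0xC1): reg=0xAA
After byte 3 (0x37): reg=0xDA
After byte 4 (0x89): reg=0xBE

Answer: 0xBE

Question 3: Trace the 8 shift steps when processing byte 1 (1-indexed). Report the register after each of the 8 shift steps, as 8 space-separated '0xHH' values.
Answer: 0xEA 0xD3 0xA1 0x45 0x8A 0x13 0x26 0x4C

Derivation:
Register before byte 1: 0x55
After XOR with byte 0x20: 0x75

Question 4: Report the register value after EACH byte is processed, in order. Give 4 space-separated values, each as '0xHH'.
0x4C 0xAA 0xDA 0xBE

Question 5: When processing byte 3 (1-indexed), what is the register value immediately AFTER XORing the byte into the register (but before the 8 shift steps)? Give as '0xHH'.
Register before byte 3: 0xAA
Byte 3: 0x37
0xAA XOR 0x37 = 0x9D

Answer: 0x9D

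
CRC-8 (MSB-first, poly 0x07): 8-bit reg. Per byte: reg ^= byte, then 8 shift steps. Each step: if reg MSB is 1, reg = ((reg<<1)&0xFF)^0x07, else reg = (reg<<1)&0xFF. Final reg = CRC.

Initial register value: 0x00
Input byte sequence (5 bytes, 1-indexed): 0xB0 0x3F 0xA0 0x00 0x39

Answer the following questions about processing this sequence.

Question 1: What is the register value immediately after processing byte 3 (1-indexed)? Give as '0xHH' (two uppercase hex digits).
After byte 1 (0xB0): reg=0x19
After byte 2 (0x3F): reg=0xF2
After byte 3 (0xA0): reg=0xB9

Answer: 0xB9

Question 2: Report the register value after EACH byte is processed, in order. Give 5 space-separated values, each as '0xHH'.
0x19 0xF2 0xB9 0x26 0x5D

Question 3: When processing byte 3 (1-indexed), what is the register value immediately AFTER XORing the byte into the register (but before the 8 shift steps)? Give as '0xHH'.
Register before byte 3: 0xF2
Byte 3: 0xA0
0xF2 XOR 0xA0 = 0x52

Answer: 0x52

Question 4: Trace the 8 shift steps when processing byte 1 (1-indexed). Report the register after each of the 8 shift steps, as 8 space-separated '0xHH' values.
Answer: 0x67 0xCE 0x9B 0x31 0x62 0xC4 0x8F 0x19

Derivation:
Register before byte 1: 0x00
After XOR with byte 0xB0: 0xB0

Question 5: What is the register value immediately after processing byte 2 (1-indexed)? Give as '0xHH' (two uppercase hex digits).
After byte 1 (0xB0): reg=0x19
After byte 2 (0x3F): reg=0xF2

Answer: 0xF2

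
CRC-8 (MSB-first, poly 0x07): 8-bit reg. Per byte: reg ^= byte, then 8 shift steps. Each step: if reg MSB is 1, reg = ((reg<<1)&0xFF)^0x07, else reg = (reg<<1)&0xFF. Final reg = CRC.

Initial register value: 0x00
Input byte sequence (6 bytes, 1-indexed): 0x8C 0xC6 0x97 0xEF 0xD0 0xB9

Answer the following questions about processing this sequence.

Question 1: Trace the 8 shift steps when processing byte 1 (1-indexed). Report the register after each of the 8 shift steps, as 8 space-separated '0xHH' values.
Register before byte 1: 0x00
After XOR with byte 0x8C: 0x8C

Answer: 0x1F 0x3E 0x7C 0xF8 0xF7 0xE9 0xD5 0xAD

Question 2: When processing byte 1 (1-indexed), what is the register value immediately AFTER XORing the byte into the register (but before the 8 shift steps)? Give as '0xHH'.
Answer: 0x8C

Derivation:
Register before byte 1: 0x00
Byte 1: 0x8C
0x00 XOR 0x8C = 0x8C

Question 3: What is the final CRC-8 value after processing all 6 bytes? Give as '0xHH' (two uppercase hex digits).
After byte 1 (0x8C): reg=0xAD
After byte 2 (0xC6): reg=0x16
After byte 3 (0x97): reg=0x8E
After byte 4 (0xEF): reg=0x20
After byte 5 (0xD0): reg=0xDE
After byte 6 (0xB9): reg=0x32

Answer: 0x32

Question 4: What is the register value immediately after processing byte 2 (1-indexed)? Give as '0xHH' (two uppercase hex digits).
After byte 1 (0x8C): reg=0xAD
After byte 2 (0xC6): reg=0x16

Answer: 0x16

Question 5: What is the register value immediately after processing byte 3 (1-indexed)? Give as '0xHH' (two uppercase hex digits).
After byte 1 (0x8C): reg=0xAD
After byte 2 (0xC6): reg=0x16
After byte 3 (0x97): reg=0x8E

Answer: 0x8E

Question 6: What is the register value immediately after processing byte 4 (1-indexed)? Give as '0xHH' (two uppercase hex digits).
Answer: 0x20

Derivation:
After byte 1 (0x8C): reg=0xAD
After byte 2 (0xC6): reg=0x16
After byte 3 (0x97): reg=0x8E
After byte 4 (0xEF): reg=0x20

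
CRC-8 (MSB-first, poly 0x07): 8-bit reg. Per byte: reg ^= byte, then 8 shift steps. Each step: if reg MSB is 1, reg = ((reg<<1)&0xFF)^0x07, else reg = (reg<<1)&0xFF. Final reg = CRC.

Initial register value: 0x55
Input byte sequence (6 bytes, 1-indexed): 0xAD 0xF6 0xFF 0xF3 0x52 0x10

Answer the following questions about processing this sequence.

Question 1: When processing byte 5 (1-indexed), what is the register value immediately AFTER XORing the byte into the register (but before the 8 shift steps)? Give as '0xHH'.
Register before byte 5: 0xA2
Byte 5: 0x52
0xA2 XOR 0x52 = 0xF0

Answer: 0xF0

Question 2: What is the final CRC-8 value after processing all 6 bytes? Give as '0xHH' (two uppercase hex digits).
After byte 1 (0xAD): reg=0xE6
After byte 2 (0xF6): reg=0x70
After byte 3 (0xFF): reg=0xA4
After byte 4 (0xF3): reg=0xA2
After byte 5 (0x52): reg=0xDE
After byte 6 (0x10): reg=0x64

Answer: 0x64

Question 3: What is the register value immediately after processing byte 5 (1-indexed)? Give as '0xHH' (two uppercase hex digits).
After byte 1 (0xAD): reg=0xE6
After byte 2 (0xF6): reg=0x70
After byte 3 (0xFF): reg=0xA4
After byte 4 (0xF3): reg=0xA2
After byte 5 (0x52): reg=0xDE

Answer: 0xDE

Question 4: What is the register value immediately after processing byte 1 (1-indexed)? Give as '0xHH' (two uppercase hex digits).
After byte 1 (0xAD): reg=0xE6

Answer: 0xE6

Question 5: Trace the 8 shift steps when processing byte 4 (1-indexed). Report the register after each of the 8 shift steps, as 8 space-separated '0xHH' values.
After byte 1 (0xAD): reg=0xE6
After byte 2 (0xF6): reg=0x70
After byte 3 (0xFF): reg=0xA4
Register before byte 4: 0xA4
After XOR with byte 0xF3: 0x57

Answer: 0xAE 0x5B 0xB6 0x6B 0xD6 0xAB 0x51 0xA2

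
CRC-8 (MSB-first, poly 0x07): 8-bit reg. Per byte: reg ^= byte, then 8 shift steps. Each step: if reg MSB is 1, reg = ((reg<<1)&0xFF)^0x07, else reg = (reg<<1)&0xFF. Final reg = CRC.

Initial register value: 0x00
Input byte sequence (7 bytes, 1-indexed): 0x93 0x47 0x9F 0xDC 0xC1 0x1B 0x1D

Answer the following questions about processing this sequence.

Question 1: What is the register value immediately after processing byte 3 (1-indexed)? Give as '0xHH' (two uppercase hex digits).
After byte 1 (0x93): reg=0xF0
After byte 2 (0x47): reg=0x0C
After byte 3 (0x9F): reg=0xF0

Answer: 0xF0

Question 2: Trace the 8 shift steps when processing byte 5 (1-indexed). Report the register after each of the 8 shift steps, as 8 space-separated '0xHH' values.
After byte 1 (0x93): reg=0xF0
After byte 2 (0x47): reg=0x0C
After byte 3 (0x9F): reg=0xF0
After byte 4 (0xDC): reg=0xC4
Register before byte 5: 0xC4
After XOR with byte 0xC1: 0x05

Answer: 0x0A 0x14 0x28 0x50 0xA0 0x47 0x8E 0x1B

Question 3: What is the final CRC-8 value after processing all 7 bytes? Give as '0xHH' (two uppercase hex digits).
Answer: 0x53

Derivation:
After byte 1 (0x93): reg=0xF0
After byte 2 (0x47): reg=0x0C
After byte 3 (0x9F): reg=0xF0
After byte 4 (0xDC): reg=0xC4
After byte 5 (0xC1): reg=0x1B
After byte 6 (0x1B): reg=0x00
After byte 7 (0x1D): reg=0x53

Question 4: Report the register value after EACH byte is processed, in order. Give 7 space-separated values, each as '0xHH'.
0xF0 0x0C 0xF0 0xC4 0x1B 0x00 0x53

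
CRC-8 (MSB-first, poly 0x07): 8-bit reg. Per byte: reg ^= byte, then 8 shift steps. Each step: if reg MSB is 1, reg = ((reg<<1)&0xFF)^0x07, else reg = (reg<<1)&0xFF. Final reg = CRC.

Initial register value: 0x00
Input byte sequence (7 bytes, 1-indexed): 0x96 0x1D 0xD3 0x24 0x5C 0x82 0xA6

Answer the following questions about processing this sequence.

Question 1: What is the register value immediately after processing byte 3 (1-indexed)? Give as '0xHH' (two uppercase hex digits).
Answer: 0x5D

Derivation:
After byte 1 (0x96): reg=0xEB
After byte 2 (0x1D): reg=0xCC
After byte 3 (0xD3): reg=0x5D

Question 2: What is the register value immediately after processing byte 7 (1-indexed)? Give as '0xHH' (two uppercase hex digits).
Answer: 0xAD

Derivation:
After byte 1 (0x96): reg=0xEB
After byte 2 (0x1D): reg=0xCC
After byte 3 (0xD3): reg=0x5D
After byte 4 (0x24): reg=0x68
After byte 5 (0x5C): reg=0x8C
After byte 6 (0x82): reg=0x2A
After byte 7 (0xA6): reg=0xAD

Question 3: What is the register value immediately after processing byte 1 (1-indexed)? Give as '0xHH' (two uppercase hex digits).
After byte 1 (0x96): reg=0xEB

Answer: 0xEB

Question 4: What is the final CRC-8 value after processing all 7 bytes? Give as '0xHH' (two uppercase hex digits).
After byte 1 (0x96): reg=0xEB
After byte 2 (0x1D): reg=0xCC
After byte 3 (0xD3): reg=0x5D
After byte 4 (0x24): reg=0x68
After byte 5 (0x5C): reg=0x8C
After byte 6 (0x82): reg=0x2A
After byte 7 (0xA6): reg=0xAD

Answer: 0xAD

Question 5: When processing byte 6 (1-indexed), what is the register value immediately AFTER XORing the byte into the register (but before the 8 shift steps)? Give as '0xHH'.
Answer: 0x0E

Derivation:
Register before byte 6: 0x8C
Byte 6: 0x82
0x8C XOR 0x82 = 0x0E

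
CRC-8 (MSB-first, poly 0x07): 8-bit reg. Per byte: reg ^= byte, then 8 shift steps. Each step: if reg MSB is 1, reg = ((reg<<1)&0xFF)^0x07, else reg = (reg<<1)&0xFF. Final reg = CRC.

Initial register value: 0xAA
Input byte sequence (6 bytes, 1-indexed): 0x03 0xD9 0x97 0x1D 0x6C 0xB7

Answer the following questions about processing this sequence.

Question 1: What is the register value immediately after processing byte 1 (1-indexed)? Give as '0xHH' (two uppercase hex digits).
After byte 1 (0x03): reg=0x56

Answer: 0x56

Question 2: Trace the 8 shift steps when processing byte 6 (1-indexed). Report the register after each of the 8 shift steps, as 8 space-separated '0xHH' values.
After byte 1 (0x03): reg=0x56
After byte 2 (0xD9): reg=0xA4
After byte 3 (0x97): reg=0x99
After byte 4 (0x1D): reg=0x95
After byte 5 (0x6C): reg=0xE1
Register before byte 6: 0xE1
After XOR with byte 0xB7: 0x56

Answer: 0xAC 0x5F 0xBE 0x7B 0xF6 0xEB 0xD1 0xA5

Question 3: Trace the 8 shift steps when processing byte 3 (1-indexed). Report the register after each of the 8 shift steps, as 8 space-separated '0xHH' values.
After byte 1 (0x03): reg=0x56
After byte 2 (0xD9): reg=0xA4
Register before byte 3: 0xA4
After XOR with byte 0x97: 0x33

Answer: 0x66 0xCC 0x9F 0x39 0x72 0xE4 0xCF 0x99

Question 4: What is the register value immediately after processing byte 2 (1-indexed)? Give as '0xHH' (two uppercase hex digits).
Answer: 0xA4

Derivation:
After byte 1 (0x03): reg=0x56
After byte 2 (0xD9): reg=0xA4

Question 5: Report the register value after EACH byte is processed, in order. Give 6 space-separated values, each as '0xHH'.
0x56 0xA4 0x99 0x95 0xE1 0xA5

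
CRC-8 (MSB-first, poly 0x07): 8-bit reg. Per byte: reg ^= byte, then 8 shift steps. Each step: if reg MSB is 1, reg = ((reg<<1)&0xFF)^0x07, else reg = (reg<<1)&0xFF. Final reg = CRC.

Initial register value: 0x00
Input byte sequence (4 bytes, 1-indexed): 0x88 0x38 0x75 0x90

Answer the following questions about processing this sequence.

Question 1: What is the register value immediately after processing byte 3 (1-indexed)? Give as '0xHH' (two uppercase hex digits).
Answer: 0x47

Derivation:
After byte 1 (0x88): reg=0xB1
After byte 2 (0x38): reg=0xB6
After byte 3 (0x75): reg=0x47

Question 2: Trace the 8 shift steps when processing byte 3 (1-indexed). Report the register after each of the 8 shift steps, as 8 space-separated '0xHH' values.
After byte 1 (0x88): reg=0xB1
After byte 2 (0x38): reg=0xB6
Register before byte 3: 0xB6
After XOR with byte 0x75: 0xC3

Answer: 0x81 0x05 0x0A 0x14 0x28 0x50 0xA0 0x47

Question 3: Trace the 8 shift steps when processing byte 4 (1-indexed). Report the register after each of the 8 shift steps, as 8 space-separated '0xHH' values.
Answer: 0xA9 0x55 0xAA 0x53 0xA6 0x4B 0x96 0x2B

Derivation:
After byte 1 (0x88): reg=0xB1
After byte 2 (0x38): reg=0xB6
After byte 3 (0x75): reg=0x47
Register before byte 4: 0x47
After XOR with byte 0x90: 0xD7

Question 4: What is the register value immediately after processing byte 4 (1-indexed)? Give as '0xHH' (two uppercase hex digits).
After byte 1 (0x88): reg=0xB1
After byte 2 (0x38): reg=0xB6
After byte 3 (0x75): reg=0x47
After byte 4 (0x90): reg=0x2B

Answer: 0x2B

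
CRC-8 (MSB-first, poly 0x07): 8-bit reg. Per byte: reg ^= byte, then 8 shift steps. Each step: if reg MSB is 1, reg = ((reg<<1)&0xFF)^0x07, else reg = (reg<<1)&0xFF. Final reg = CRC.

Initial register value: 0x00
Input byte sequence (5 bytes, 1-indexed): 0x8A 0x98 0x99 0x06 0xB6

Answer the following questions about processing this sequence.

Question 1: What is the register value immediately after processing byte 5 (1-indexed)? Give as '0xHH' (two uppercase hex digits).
After byte 1 (0x8A): reg=0xBF
After byte 2 (0x98): reg=0xF5
After byte 3 (0x99): reg=0x03
After byte 4 (0x06): reg=0x1B
After byte 5 (0xB6): reg=0x4A

Answer: 0x4A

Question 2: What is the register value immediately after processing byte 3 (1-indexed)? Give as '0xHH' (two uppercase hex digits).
Answer: 0x03

Derivation:
After byte 1 (0x8A): reg=0xBF
After byte 2 (0x98): reg=0xF5
After byte 3 (0x99): reg=0x03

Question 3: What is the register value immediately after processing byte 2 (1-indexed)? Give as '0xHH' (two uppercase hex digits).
Answer: 0xF5

Derivation:
After byte 1 (0x8A): reg=0xBF
After byte 2 (0x98): reg=0xF5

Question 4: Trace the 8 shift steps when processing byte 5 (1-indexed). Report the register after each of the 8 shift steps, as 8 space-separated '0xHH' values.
Answer: 0x5D 0xBA 0x73 0xE6 0xCB 0x91 0x25 0x4A

Derivation:
After byte 1 (0x8A): reg=0xBF
After byte 2 (0x98): reg=0xF5
After byte 3 (0x99): reg=0x03
After byte 4 (0x06): reg=0x1B
Register before byte 5: 0x1B
After XOR with byte 0xB6: 0xAD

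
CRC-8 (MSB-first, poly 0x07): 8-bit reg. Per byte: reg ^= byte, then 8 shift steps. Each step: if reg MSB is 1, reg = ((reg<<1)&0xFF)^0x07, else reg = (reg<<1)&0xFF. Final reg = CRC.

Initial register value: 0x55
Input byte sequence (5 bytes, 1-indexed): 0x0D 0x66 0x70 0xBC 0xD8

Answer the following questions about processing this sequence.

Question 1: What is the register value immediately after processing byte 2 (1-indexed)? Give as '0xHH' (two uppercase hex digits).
Answer: 0x91

Derivation:
After byte 1 (0x0D): reg=0x8F
After byte 2 (0x66): reg=0x91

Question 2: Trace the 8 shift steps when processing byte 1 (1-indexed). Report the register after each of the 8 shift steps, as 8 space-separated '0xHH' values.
Answer: 0xB0 0x67 0xCE 0x9B 0x31 0x62 0xC4 0x8F

Derivation:
Register before byte 1: 0x55
After XOR with byte 0x0D: 0x58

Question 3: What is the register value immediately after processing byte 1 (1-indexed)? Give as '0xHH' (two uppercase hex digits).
Answer: 0x8F

Derivation:
After byte 1 (0x0D): reg=0x8F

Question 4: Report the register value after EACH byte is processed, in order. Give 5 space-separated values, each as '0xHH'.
0x8F 0x91 0xA9 0x6B 0x10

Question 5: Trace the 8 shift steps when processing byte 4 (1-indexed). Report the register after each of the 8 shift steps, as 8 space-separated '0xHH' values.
Answer: 0x2A 0x54 0xA8 0x57 0xAE 0x5B 0xB6 0x6B

Derivation:
After byte 1 (0x0D): reg=0x8F
After byte 2 (0x66): reg=0x91
After byte 3 (0x70): reg=0xA9
Register before byte 4: 0xA9
After XOR with byte 0xBC: 0x15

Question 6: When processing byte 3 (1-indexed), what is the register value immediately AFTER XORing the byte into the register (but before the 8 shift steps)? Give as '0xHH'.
Register before byte 3: 0x91
Byte 3: 0x70
0x91 XOR 0x70 = 0xE1

Answer: 0xE1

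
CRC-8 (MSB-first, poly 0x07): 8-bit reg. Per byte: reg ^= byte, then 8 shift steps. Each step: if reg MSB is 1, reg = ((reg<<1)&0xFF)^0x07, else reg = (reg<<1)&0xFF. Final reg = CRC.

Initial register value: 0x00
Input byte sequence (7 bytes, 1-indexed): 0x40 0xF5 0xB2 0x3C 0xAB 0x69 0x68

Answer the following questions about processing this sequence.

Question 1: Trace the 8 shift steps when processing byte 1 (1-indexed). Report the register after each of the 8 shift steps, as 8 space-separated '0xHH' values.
Register before byte 1: 0x00
After XOR with byte 0x40: 0x40

Answer: 0x80 0x07 0x0E 0x1C 0x38 0x70 0xE0 0xC7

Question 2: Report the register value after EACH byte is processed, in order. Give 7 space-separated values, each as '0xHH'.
0xC7 0x9E 0xC4 0xE6 0xE4 0xAA 0x40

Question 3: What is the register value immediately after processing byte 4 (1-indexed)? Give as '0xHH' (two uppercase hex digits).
Answer: 0xE6

Derivation:
After byte 1 (0x40): reg=0xC7
After byte 2 (0xF5): reg=0x9E
After byte 3 (0xB2): reg=0xC4
After byte 4 (0x3C): reg=0xE6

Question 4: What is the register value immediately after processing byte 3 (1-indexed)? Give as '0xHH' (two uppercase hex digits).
Answer: 0xC4

Derivation:
After byte 1 (0x40): reg=0xC7
After byte 2 (0xF5): reg=0x9E
After byte 3 (0xB2): reg=0xC4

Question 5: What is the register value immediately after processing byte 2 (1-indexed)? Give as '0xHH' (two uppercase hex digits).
After byte 1 (0x40): reg=0xC7
After byte 2 (0xF5): reg=0x9E

Answer: 0x9E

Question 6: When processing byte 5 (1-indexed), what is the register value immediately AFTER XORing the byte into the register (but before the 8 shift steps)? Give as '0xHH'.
Register before byte 5: 0xE6
Byte 5: 0xAB
0xE6 XOR 0xAB = 0x4D

Answer: 0x4D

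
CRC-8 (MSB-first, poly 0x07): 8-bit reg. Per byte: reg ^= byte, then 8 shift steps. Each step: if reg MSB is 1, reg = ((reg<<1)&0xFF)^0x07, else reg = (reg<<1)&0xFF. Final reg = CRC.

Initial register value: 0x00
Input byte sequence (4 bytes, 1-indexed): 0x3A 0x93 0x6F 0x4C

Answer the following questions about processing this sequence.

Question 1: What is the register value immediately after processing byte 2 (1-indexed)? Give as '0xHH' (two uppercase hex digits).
Answer: 0x8B

Derivation:
After byte 1 (0x3A): reg=0xA6
After byte 2 (0x93): reg=0x8B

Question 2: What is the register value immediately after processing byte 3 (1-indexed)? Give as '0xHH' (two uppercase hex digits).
After byte 1 (0x3A): reg=0xA6
After byte 2 (0x93): reg=0x8B
After byte 3 (0x6F): reg=0xB2

Answer: 0xB2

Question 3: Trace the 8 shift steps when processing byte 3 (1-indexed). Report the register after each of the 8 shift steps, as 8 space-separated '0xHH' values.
Answer: 0xCF 0x99 0x35 0x6A 0xD4 0xAF 0x59 0xB2

Derivation:
After byte 1 (0x3A): reg=0xA6
After byte 2 (0x93): reg=0x8B
Register before byte 3: 0x8B
After XOR with byte 0x6F: 0xE4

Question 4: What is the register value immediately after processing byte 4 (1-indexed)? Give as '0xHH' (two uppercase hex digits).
Answer: 0xF4

Derivation:
After byte 1 (0x3A): reg=0xA6
After byte 2 (0x93): reg=0x8B
After byte 3 (0x6F): reg=0xB2
After byte 4 (0x4C): reg=0xF4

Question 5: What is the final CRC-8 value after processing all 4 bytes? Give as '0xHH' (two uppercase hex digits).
Answer: 0xF4

Derivation:
After byte 1 (0x3A): reg=0xA6
After byte 2 (0x93): reg=0x8B
After byte 3 (0x6F): reg=0xB2
After byte 4 (0x4C): reg=0xF4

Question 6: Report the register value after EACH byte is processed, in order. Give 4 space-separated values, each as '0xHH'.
0xA6 0x8B 0xB2 0xF4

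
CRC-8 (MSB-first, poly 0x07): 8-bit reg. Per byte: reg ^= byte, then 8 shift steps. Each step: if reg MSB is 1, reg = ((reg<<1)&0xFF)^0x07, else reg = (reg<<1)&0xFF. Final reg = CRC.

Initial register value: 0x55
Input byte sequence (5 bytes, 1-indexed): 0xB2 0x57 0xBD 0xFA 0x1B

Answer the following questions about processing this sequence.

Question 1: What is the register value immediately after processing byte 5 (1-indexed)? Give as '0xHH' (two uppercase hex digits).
After byte 1 (0xB2): reg=0xBB
After byte 2 (0x57): reg=0x8A
After byte 3 (0xBD): reg=0x85
After byte 4 (0xFA): reg=0x7A
After byte 5 (0x1B): reg=0x20

Answer: 0x20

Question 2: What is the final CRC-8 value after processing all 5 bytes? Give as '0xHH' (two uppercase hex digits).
Answer: 0x20

Derivation:
After byte 1 (0xB2): reg=0xBB
After byte 2 (0x57): reg=0x8A
After byte 3 (0xBD): reg=0x85
After byte 4 (0xFA): reg=0x7A
After byte 5 (0x1B): reg=0x20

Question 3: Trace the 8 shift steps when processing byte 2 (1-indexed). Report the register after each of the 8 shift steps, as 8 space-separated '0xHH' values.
After byte 1 (0xB2): reg=0xBB
Register before byte 2: 0xBB
After XOR with byte 0x57: 0xEC

Answer: 0xDF 0xB9 0x75 0xEA 0xD3 0xA1 0x45 0x8A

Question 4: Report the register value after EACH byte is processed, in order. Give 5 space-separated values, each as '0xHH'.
0xBB 0x8A 0x85 0x7A 0x20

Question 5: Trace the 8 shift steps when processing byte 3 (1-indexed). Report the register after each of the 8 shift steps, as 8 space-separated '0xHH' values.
After byte 1 (0xB2): reg=0xBB
After byte 2 (0x57): reg=0x8A
Register before byte 3: 0x8A
After XOR with byte 0xBD: 0x37

Answer: 0x6E 0xDC 0xBF 0x79 0xF2 0xE3 0xC1 0x85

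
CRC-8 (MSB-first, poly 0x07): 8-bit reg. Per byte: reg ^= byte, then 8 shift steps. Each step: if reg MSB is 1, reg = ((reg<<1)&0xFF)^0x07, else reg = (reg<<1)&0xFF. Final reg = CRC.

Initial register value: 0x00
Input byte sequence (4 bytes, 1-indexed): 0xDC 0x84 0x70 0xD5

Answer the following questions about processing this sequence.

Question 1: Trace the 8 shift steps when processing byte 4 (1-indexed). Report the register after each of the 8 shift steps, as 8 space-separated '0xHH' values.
After byte 1 (0xDC): reg=0x1A
After byte 2 (0x84): reg=0xD3
After byte 3 (0x70): reg=0x60
Register before byte 4: 0x60
After XOR with byte 0xD5: 0xB5

Answer: 0x6D 0xDA 0xB3 0x61 0xC2 0x83 0x01 0x02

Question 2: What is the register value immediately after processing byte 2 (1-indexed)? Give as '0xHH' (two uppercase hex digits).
After byte 1 (0xDC): reg=0x1A
After byte 2 (0x84): reg=0xD3

Answer: 0xD3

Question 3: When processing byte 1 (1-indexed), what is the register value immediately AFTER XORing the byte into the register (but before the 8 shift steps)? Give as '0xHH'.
Answer: 0xDC

Derivation:
Register before byte 1: 0x00
Byte 1: 0xDC
0x00 XOR 0xDC = 0xDC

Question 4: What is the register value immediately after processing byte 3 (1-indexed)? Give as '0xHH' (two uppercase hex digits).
After byte 1 (0xDC): reg=0x1A
After byte 2 (0x84): reg=0xD3
After byte 3 (0x70): reg=0x60

Answer: 0x60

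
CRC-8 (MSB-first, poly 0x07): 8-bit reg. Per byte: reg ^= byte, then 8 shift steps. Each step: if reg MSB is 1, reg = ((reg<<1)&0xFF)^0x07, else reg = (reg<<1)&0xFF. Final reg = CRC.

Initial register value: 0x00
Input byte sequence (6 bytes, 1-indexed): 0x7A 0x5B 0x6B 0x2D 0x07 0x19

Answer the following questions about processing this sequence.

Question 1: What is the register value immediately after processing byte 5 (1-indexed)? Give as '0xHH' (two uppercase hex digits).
After byte 1 (0x7A): reg=0x61
After byte 2 (0x5B): reg=0xA6
After byte 3 (0x6B): reg=0x6D
After byte 4 (0x2D): reg=0xC7
After byte 5 (0x07): reg=0x4E

Answer: 0x4E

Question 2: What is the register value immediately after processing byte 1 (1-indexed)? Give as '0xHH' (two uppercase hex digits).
Answer: 0x61

Derivation:
After byte 1 (0x7A): reg=0x61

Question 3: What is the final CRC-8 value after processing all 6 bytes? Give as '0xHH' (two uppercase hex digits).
After byte 1 (0x7A): reg=0x61
After byte 2 (0x5B): reg=0xA6
After byte 3 (0x6B): reg=0x6D
After byte 4 (0x2D): reg=0xC7
After byte 5 (0x07): reg=0x4E
After byte 6 (0x19): reg=0xA2

Answer: 0xA2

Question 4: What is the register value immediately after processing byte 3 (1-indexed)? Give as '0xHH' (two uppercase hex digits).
Answer: 0x6D

Derivation:
After byte 1 (0x7A): reg=0x61
After byte 2 (0x5B): reg=0xA6
After byte 3 (0x6B): reg=0x6D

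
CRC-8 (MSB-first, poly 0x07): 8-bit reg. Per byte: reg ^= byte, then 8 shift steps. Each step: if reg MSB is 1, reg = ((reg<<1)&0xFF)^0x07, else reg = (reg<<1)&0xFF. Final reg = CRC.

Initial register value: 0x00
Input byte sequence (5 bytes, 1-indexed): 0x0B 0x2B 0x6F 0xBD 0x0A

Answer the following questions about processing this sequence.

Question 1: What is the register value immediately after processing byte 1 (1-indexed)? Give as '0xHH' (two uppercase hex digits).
After byte 1 (0x0B): reg=0x31

Answer: 0x31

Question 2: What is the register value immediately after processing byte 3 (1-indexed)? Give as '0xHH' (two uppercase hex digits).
After byte 1 (0x0B): reg=0x31
After byte 2 (0x2B): reg=0x46
After byte 3 (0x6F): reg=0xDF

Answer: 0xDF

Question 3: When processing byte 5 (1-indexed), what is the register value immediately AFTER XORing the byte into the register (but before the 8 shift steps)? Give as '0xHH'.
Register before byte 5: 0x29
Byte 5: 0x0A
0x29 XOR 0x0A = 0x23

Answer: 0x23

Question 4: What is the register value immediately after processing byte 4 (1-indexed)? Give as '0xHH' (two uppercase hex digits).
Answer: 0x29

Derivation:
After byte 1 (0x0B): reg=0x31
After byte 2 (0x2B): reg=0x46
After byte 3 (0x6F): reg=0xDF
After byte 4 (0xBD): reg=0x29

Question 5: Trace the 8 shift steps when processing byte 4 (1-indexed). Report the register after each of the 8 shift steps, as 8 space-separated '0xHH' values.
Answer: 0xC4 0x8F 0x19 0x32 0x64 0xC8 0x97 0x29

Derivation:
After byte 1 (0x0B): reg=0x31
After byte 2 (0x2B): reg=0x46
After byte 3 (0x6F): reg=0xDF
Register before byte 4: 0xDF
After XOR with byte 0xBD: 0x62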